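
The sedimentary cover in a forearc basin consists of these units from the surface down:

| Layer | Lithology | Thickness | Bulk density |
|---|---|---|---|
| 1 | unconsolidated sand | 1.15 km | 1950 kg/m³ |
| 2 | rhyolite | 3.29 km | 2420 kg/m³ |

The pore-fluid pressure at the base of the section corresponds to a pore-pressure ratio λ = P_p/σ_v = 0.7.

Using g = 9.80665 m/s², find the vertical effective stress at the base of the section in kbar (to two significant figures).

Overburden (lithostatic) stress σ_v:
unconsolidated sand: 1950 kg/m³ × 9.80665 m/s² × 1150 m = 2.199×10^7 Pa = 21.99 MPa
rhyolite: 2420 kg/m³ × 9.80665 m/s² × 3290 m = 7.808×10^7 Pa = 78.08 MPa
Total = 21.99 + 78.08 = 100.07 MPa
Pore pressure P_p = λ·σ_v = 0.7 × 100.1 MPa = 70.05 MPa
Effective stress σ' = σ_v − P_p = 100.1 − 70.05 = 30.021 MPa = 0.30021 kbar

0.30 kbar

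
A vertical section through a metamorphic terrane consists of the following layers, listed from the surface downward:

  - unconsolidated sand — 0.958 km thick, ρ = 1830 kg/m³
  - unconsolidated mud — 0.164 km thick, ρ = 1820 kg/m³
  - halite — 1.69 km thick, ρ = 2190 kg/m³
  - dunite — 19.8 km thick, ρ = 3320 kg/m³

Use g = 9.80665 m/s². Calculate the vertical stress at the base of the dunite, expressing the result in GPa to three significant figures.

0.701 GPa

unconsolidated sand: 1830 kg/m³ × 9.80665 m/s² × 958 m = 1.719×10^7 Pa = 0.01719 GPa
unconsolidated mud: 1820 kg/m³ × 9.80665 m/s² × 164 m = 2.927×10^6 Pa = 2.927×10^-3 GPa
halite: 2190 kg/m³ × 9.80665 m/s² × 1690 m = 3.630×10^7 Pa = 0.03630 GPa
dunite: 3320 kg/m³ × 9.80665 m/s² × 19800 m = 6.446×10^8 Pa = 0.6446 GPa
Total = 0.01719 + 2.927×10^-3 + 0.03630 + 0.6446 = 0.70106 GPa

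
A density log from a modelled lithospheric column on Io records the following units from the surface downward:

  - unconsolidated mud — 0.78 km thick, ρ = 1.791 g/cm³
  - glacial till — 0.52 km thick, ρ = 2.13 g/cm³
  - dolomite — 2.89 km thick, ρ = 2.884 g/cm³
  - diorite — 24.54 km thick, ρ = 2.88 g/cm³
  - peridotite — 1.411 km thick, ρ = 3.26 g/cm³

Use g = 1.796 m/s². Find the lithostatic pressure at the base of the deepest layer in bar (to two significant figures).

unconsolidated mud: 1791 kg/m³ × 1.796 m/s² × 780 m = 2.509×10^6 Pa = 25.09 bar
glacial till: 2130 kg/m³ × 1.796 m/s² × 520 m = 1.989×10^6 Pa = 19.89 bar
dolomite: 2884 kg/m³ × 1.796 m/s² × 2890 m = 1.497×10^7 Pa = 149.7 bar
diorite: 2880 kg/m³ × 1.796 m/s² × 24540 m = 1.269×10^8 Pa = 1269 bar
peridotite: 3260 kg/m³ × 1.796 m/s² × 1411 m = 8.261×10^6 Pa = 82.61 bar
Total = 25.09 + 19.89 + 149.7 + 1269 + 82.61 = 1546.6 bar

1500 bar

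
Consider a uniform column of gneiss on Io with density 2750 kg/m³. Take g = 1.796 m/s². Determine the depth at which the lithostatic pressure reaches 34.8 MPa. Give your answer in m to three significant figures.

h = P/(ρg) = 34.8 MPa / (2750 kg/m³ × 1.796 m/s²) = 3.480×10^7 Pa / 4939.0 Pa/m = 7046.0 m

7050 m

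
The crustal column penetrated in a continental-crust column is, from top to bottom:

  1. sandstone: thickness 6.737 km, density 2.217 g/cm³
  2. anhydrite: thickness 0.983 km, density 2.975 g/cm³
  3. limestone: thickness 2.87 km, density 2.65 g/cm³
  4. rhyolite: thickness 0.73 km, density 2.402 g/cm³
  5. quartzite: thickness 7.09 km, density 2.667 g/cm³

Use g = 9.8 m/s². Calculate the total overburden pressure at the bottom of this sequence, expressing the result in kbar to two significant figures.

4.5 kbar

sandstone: 2217 kg/m³ × 9.8 m/s² × 6737 m = 1.464×10^8 Pa = 1.464 kbar
anhydrite: 2975 kg/m³ × 9.8 m/s² × 983 m = 2.866×10^7 Pa = 0.2866 kbar
limestone: 2650 kg/m³ × 9.8 m/s² × 2870 m = 7.453×10^7 Pa = 0.7453 kbar
rhyolite: 2402 kg/m³ × 9.8 m/s² × 730 m = 1.718×10^7 Pa = 0.1718 kbar
quartzite: 2667 kg/m³ × 9.8 m/s² × 7090 m = 1.853×10^8 Pa = 1.853 kbar
Total = 1.464 + 0.2866 + 0.7453 + 0.1718 + 1.853 = 4.5206 kbar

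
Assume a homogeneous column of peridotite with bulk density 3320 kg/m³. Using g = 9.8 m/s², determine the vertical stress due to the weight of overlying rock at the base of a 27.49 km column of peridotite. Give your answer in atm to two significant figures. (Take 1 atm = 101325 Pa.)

peridotite: 3320 kg/m³ × 9.8 m/s² × 27490 m = 8.944×10^8 Pa = 8827 atm

8800 atm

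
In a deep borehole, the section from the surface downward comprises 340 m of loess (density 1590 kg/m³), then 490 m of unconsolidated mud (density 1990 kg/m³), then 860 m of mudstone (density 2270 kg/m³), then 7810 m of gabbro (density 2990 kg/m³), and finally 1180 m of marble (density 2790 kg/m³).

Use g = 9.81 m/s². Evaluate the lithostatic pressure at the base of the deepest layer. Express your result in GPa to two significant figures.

loess: 1590 kg/m³ × 9.81 m/s² × 340 m = 5.303×10^6 Pa = 5.303×10^-3 GPa
unconsolidated mud: 1990 kg/m³ × 9.81 m/s² × 490 m = 9.566×10^6 Pa = 9.566×10^-3 GPa
mudstone: 2270 kg/m³ × 9.81 m/s² × 860 m = 1.915×10^7 Pa = 0.01915 GPa
gabbro: 2990 kg/m³ × 9.81 m/s² × 7810 m = 2.291×10^8 Pa = 0.2291 GPa
marble: 2790 kg/m³ × 9.81 m/s² × 1180 m = 3.230×10^7 Pa = 0.03230 GPa
Total = 5.303×10^-3 + 9.566×10^-3 + 0.01915 + 0.2291 + 0.03230 = 0.29540 GPa

0.30 GPa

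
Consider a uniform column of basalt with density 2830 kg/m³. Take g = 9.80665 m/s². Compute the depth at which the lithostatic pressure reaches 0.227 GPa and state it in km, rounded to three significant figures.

8.18 km

h = P/(ρg) = 0.227 GPa / (2830 kg/m³ × 9.80665 m/s²) = 2.270×10^8 Pa / 27753 Pa/m = 8179.3 m
= 8.1793 km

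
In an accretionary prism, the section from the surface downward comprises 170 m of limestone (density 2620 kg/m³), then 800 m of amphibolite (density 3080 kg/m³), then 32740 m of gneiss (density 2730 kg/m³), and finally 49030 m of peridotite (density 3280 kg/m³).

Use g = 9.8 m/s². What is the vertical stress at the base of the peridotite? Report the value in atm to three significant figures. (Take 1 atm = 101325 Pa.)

24500 atm

limestone: 2620 kg/m³ × 9.8 m/s² × 170 m = 4.365×10^6 Pa = 43.08 atm
amphibolite: 3080 kg/m³ × 9.8 m/s² × 800 m = 2.415×10^7 Pa = 238.3 atm
gneiss: 2730 kg/m³ × 9.8 m/s² × 32740 m = 8.759×10^8 Pa = 8645 atm
peridotite: 3280 kg/m³ × 9.8 m/s² × 49030 m = 1.576×10^9 Pa = 15554 atm
Total = 43.08 + 238.3 + 8645 + 15554 = 24480 atm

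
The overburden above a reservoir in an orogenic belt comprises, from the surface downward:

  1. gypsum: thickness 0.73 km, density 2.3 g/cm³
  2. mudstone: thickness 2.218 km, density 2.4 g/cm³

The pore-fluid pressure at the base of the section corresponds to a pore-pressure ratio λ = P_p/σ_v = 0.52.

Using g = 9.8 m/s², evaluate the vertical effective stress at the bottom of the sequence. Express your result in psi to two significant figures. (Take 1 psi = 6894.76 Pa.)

Overburden (lithostatic) stress σ_v:
gypsum: 2300 kg/m³ × 9.8 m/s² × 730 m = 1.645×10^7 Pa = 16.45 MPa
mudstone: 2400 kg/m³ × 9.8 m/s² × 2218 m = 5.217×10^7 Pa = 52.17 MPa
Total = 16.45 + 52.17 = 68.622 MPa
Pore pressure P_p = λ·σ_v = 0.52 × 68.62 MPa = 35.68 MPa
Effective stress σ' = σ_v − P_p = 68.62 − 35.68 = 32.938 MPa = 4777.3 psi

4800 psi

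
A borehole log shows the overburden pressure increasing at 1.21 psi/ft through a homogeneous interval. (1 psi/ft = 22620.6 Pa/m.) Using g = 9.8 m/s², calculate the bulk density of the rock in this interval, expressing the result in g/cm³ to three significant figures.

2.79 g/cm³

ρ = (dP/dz)/g = 1.21 psi/ft / 9.8 m/s² = 27371 Pa/m / 9.8 m/s² = 2793.0 kg/m³
= 2.793 g/cm³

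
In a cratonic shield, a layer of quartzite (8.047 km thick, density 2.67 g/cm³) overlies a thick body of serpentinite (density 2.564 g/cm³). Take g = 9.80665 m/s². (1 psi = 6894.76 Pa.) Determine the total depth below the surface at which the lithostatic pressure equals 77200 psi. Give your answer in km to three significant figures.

20.8 km

Pressure at base of upper layers: 2670×9.80665×8047 = 2.107×10^8 Pa = 30560 psi
Remaining pressure to be supplied by serpentinite: 5.323×10^8 − 2.107×10^8 = 3.216×10^8 Pa
Additional depth in serpentinite = 3.216×10^8 Pa / (2564 kg/m³ × 9.80665 m/s²) = 12789 m
Total depth = 8047 m + 12789 m = 20836 m
= 20.836 km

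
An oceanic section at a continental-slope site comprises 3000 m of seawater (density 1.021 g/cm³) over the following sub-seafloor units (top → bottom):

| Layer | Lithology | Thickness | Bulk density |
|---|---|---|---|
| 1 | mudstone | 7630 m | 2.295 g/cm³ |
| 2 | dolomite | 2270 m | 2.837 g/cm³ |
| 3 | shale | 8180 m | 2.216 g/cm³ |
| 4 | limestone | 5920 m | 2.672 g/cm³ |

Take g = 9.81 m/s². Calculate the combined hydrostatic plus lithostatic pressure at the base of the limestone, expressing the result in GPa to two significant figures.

0.60 GPa

seawater: 1021 kg/m³ × 9.81 m/s² × 3000 m = 3.005×10^7 Pa = 0.03005 GPa
mudstone: 2295 kg/m³ × 9.81 m/s² × 7630 m = 1.718×10^8 Pa = 0.1718 GPa
dolomite: 2837 kg/m³ × 9.81 m/s² × 2270 m = 6.318×10^7 Pa = 0.06318 GPa
shale: 2216 kg/m³ × 9.81 m/s² × 8180 m = 1.778×10^8 Pa = 0.1778 GPa
limestone: 2672 kg/m³ × 9.81 m/s² × 5920 m = 1.552×10^8 Pa = 0.1552 GPa
Total = 0.03005 + 0.1718 + 0.06318 + 0.1778 + 0.1552 = 0.59801 GPa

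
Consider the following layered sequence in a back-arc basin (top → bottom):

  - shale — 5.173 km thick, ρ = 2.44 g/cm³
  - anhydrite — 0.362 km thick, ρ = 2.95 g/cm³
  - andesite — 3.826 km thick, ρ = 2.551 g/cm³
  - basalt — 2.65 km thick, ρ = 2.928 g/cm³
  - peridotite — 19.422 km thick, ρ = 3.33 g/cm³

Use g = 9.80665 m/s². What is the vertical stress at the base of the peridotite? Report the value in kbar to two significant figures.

9.4 kbar

shale: 2440 kg/m³ × 9.80665 m/s² × 5173 m = 1.238×10^8 Pa = 1.238 kbar
anhydrite: 2950 kg/m³ × 9.80665 m/s² × 362 m = 1.047×10^7 Pa = 0.1047 kbar
andesite: 2551 kg/m³ × 9.80665 m/s² × 3826 m = 9.571×10^7 Pa = 0.9571 kbar
basalt: 2928 kg/m³ × 9.80665 m/s² × 2650 m = 7.609×10^7 Pa = 0.7609 kbar
peridotite: 3330 kg/m³ × 9.80665 m/s² × 19422 m = 6.342×10^8 Pa = 6.342 kbar
Total = 1.238 + 0.1047 + 0.9571 + 0.7609 + 6.342 = 9.4031 kbar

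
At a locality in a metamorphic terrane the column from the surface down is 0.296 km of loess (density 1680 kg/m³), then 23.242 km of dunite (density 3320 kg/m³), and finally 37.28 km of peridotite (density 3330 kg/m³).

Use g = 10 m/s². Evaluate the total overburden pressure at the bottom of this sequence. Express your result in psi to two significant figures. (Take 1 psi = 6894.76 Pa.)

loess: 1680 kg/m³ × 10 m/s² × 296 m = 4.973×10^6 Pa = 721.2 psi
dunite: 3320 kg/m³ × 10 m/s² × 23242 m = 7.716×10^8 Pa = 1.119×10^5 psi
peridotite: 3330 kg/m³ × 10 m/s² × 37280 m = 1.241×10^9 Pa = 1.801×10^5 psi
Total = 721.2 + 1.119×10^5 + 1.801×10^5 = 2.9269×10^5 psi

290000 psi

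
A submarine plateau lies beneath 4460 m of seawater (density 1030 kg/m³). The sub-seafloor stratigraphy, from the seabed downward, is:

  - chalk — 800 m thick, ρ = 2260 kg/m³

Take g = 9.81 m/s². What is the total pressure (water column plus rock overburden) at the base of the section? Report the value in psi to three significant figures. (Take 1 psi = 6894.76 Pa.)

9110 psi

seawater: 1030 kg/m³ × 9.81 m/s² × 4460 m = 4.507×10^7 Pa = 6536 psi
chalk: 2260 kg/m³ × 9.81 m/s² × 800 m = 1.774×10^7 Pa = 2572 psi
Total = 6536 + 2572 = 9108.6 psi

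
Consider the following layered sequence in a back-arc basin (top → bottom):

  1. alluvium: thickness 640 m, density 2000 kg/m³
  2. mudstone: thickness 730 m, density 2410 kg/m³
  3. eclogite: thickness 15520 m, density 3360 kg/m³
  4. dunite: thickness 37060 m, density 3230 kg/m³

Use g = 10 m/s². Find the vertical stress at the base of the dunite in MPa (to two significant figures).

alluvium: 2000 kg/m³ × 10 m/s² × 640 m = 1.280×10^7 Pa = 12.80 MPa
mudstone: 2410 kg/m³ × 10 m/s² × 730 m = 1.759×10^7 Pa = 17.59 MPa
eclogite: 3360 kg/m³ × 10 m/s² × 15520 m = 5.215×10^8 Pa = 521.5 MPa
dunite: 3230 kg/m³ × 10 m/s² × 37060 m = 1.197×10^9 Pa = 1197 MPa
Total = 12.80 + 17.59 + 521.5 + 1197 = 1748.9 MPa

1700 MPa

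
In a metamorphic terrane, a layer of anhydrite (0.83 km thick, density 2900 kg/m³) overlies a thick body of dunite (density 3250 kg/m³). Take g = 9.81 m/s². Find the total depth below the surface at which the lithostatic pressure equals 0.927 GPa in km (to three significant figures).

29.2 km

Pressure at base of upper layers: 2900×9.81×830 = 2.361×10^7 Pa = 0.02361 GPa
Remaining pressure to be supplied by dunite: 9.270×10^8 − 2.361×10^7 = 9.034×10^8 Pa
Additional depth in dunite = 9.034×10^8 Pa / (3250 kg/m³ × 9.81 m/s²) = 28335 m
Total depth = 830 m + 28335 m = 29165 m
= 29.165 km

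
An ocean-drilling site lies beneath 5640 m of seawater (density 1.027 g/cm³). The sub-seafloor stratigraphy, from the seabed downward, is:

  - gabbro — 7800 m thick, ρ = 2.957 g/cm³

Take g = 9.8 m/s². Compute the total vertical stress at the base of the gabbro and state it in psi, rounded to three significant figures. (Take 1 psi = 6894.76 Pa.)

seawater: 1027 kg/m³ × 9.8 m/s² × 5640 m = 5.676×10^7 Pa = 8233 psi
gabbro: 2957 kg/m³ × 9.8 m/s² × 7800 m = 2.260×10^8 Pa = 32783 psi
Total = 8233 + 32783 = 41016 psi

41000 psi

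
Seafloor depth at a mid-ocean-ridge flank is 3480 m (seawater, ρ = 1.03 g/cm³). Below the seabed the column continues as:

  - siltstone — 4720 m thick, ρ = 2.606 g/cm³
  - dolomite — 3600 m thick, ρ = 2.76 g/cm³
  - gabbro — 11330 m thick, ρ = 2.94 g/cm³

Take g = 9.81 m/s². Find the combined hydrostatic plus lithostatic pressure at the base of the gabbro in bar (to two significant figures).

seawater: 1030 kg/m³ × 9.81 m/s² × 3480 m = 3.516×10^7 Pa = 351.6 bar
siltstone: 2606 kg/m³ × 9.81 m/s² × 4720 m = 1.207×10^8 Pa = 1207 bar
dolomite: 2760 kg/m³ × 9.81 m/s² × 3600 m = 9.747×10^7 Pa = 974.7 bar
gabbro: 2940 kg/m³ × 9.81 m/s² × 11330 m = 3.268×10^8 Pa = 3268 bar
Total = 351.6 + 1207 + 974.7 + 3268 = 5800.7 bar

5800 bar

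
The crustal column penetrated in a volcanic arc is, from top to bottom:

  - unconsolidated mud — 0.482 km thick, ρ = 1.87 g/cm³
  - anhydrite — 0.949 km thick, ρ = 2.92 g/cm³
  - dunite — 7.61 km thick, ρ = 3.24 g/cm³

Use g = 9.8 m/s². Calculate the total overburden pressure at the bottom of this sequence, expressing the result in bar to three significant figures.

unconsolidated mud: 1870 kg/m³ × 9.8 m/s² × 482 m = 8.833×10^6 Pa = 88.33 bar
anhydrite: 2920 kg/m³ × 9.8 m/s² × 949 m = 2.716×10^7 Pa = 271.6 bar
dunite: 3240 kg/m³ × 9.8 m/s² × 7610 m = 2.416×10^8 Pa = 2416 bar
Total = 88.33 + 271.6 + 2416 = 2776.2 bar

2780 bar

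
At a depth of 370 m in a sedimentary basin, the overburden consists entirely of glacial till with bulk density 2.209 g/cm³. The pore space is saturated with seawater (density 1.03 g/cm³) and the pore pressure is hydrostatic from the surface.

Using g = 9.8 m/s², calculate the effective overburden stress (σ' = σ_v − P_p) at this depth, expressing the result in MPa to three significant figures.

Overburden (lithostatic) stress σ_v:
glacial till: 2209 kg/m³ × 9.8 m/s² × 370 m = 8.010×10^6 Pa = 8.010 MPa
Pore pressure P_p = 1030 kg/m³ × 9.8 m/s² × 370 m = 3.735×10^6 Pa = 3.735 MPa
Effective stress σ' = σ_v − P_p = 8.010 − 3.735 = 4.2751 MPa

4.28 MPa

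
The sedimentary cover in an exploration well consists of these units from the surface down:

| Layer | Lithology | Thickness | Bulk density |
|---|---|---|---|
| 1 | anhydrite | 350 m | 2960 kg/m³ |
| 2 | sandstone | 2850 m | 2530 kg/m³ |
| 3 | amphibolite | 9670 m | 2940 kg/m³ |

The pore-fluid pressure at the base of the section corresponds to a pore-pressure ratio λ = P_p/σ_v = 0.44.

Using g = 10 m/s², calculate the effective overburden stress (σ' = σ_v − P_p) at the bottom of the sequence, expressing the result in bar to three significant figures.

Overburden (lithostatic) stress σ_v:
anhydrite: 2960 kg/m³ × 10 m/s² × 350 m = 1.036×10^7 Pa = 10.36 MPa
sandstone: 2530 kg/m³ × 10 m/s² × 2850 m = 7.210×10^7 Pa = 72.11 MPa
amphibolite: 2940 kg/m³ × 10 m/s² × 9670 m = 2.843×10^8 Pa = 284.3 MPa
Total = 10.36 + 72.11 + 284.3 = 366.76 MPa
Pore pressure P_p = λ·σ_v = 0.44 × 366.8 MPa = 161.4 MPa
Effective stress σ' = σ_v − P_p = 366.8 − 161.4 = 205.39 MPa = 2053.9 bar

2050 bar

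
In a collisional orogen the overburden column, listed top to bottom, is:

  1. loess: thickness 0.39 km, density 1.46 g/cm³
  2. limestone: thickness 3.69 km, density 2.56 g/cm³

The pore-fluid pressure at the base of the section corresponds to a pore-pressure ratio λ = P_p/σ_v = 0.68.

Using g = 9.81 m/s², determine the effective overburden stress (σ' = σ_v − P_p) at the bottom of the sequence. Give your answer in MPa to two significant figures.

31 MPa

Overburden (lithostatic) stress σ_v:
loess: 1460 kg/m³ × 9.81 m/s² × 390 m = 5.586×10^6 Pa = 5.586 MPa
limestone: 2560 kg/m³ × 9.81 m/s² × 3690 m = 9.267×10^7 Pa = 92.67 MPa
Total = 5.586 + 92.67 = 98.255 MPa
Pore pressure P_p = λ·σ_v = 0.68 × 98.25 MPa = 66.81 MPa
Effective stress σ' = σ_v − P_p = 98.25 − 66.81 = 31.442 MPa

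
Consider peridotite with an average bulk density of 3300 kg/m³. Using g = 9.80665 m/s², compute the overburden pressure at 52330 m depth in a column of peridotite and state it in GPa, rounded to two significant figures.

1.7 GPa

peridotite: 3300 kg/m³ × 9.80665 m/s² × 52330 m = 1.694×10^9 Pa = 1.694 GPa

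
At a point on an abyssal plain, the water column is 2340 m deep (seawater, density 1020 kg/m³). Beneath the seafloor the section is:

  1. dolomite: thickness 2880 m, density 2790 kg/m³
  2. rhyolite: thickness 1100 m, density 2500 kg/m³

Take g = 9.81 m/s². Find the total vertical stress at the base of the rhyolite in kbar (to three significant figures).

seawater: 1020 kg/m³ × 9.81 m/s² × 2340 m = 2.341×10^7 Pa = 0.2341 kbar
dolomite: 2790 kg/m³ × 9.81 m/s² × 2880 m = 7.883×10^7 Pa = 0.7883 kbar
rhyolite: 2500 kg/m³ × 9.81 m/s² × 1100 m = 2.698×10^7 Pa = 0.2698 kbar
Total = 0.2341 + 0.7883 + 0.2698 = 1.2922 kbar

1.29 kbar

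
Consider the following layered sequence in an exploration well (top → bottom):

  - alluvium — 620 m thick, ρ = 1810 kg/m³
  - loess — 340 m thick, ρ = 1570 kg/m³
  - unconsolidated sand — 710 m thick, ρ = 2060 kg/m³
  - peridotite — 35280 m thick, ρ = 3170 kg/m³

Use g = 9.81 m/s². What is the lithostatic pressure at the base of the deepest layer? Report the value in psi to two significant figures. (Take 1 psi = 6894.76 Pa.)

160000 psi

alluvium: 1810 kg/m³ × 9.81 m/s² × 620 m = 1.101×10^7 Pa = 1597 psi
loess: 1570 kg/m³ × 9.81 m/s² × 340 m = 5.237×10^6 Pa = 759.5 psi
unconsolidated sand: 2060 kg/m³ × 9.81 m/s² × 710 m = 1.435×10^7 Pa = 2081 psi
peridotite: 3170 kg/m³ × 9.81 m/s² × 35280 m = 1.097×10^9 Pa = 1.591×10^5 psi
Total = 1597 + 759.5 + 2081 + 1.591×10^5 = 1.6356×10^5 psi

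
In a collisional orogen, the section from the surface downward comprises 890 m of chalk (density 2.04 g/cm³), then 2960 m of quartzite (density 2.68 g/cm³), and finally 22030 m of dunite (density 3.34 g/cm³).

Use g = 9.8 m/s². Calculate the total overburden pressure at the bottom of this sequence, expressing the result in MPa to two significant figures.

chalk: 2040 kg/m³ × 9.8 m/s² × 890 m = 1.779×10^7 Pa = 17.79 MPa
quartzite: 2680 kg/m³ × 9.8 m/s² × 2960 m = 7.774×10^7 Pa = 77.74 MPa
dunite: 3340 kg/m³ × 9.8 m/s² × 22030 m = 7.211×10^8 Pa = 721.1 MPa
Total = 17.79 + 77.74 + 721.1 = 816.62 MPa

820 MPa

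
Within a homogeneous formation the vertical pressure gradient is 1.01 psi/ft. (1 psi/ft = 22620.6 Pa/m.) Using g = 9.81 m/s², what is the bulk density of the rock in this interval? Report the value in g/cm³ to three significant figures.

ρ = (dP/dz)/g = 1.01 psi/ft / 9.81 m/s² = 22847 Pa/m / 9.81 m/s² = 2328.9 kg/m³
= 2.329 g/cm³

2.33 g/cm³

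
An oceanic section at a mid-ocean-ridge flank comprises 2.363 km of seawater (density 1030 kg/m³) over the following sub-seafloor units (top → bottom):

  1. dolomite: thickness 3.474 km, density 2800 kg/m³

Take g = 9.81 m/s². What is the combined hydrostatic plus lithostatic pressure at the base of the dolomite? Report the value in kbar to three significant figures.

1.19 kbar

seawater: 1030 kg/m³ × 9.81 m/s² × 2363 m = 2.388×10^7 Pa = 0.2388 kbar
dolomite: 2800 kg/m³ × 9.81 m/s² × 3474 m = 9.542×10^7 Pa = 0.9542 kbar
Total = 0.2388 + 0.9542 = 1.1930 kbar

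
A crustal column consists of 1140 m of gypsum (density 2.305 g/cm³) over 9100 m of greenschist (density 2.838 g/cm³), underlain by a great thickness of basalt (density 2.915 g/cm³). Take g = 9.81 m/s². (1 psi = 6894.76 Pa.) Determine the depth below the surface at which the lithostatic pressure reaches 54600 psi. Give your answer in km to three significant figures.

13.6 km

Pressure at base of upper layers: 2305×9.81×1140 + 2838×9.81×9100 = 2.791×10^8 Pa = 40484 psi
Remaining pressure to be supplied by basalt: 3.765×10^8 − 2.791×10^8 = 9.732×10^7 Pa
Additional depth in basalt = 9.732×10^7 Pa / (2915 kg/m³ × 9.81 m/s²) = 3403.4 m
Total depth = 10240 m + 3403.4 m = 13643 m
= 13.643 km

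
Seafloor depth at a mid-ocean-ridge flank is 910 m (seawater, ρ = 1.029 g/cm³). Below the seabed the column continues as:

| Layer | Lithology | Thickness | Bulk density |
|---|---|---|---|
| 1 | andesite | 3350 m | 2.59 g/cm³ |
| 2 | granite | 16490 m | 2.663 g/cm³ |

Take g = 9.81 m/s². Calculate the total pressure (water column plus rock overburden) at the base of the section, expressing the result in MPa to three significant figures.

525 MPa

seawater: 1029 kg/m³ × 9.81 m/s² × 910 m = 9.186×10^6 Pa = 9.186 MPa
andesite: 2590 kg/m³ × 9.81 m/s² × 3350 m = 8.512×10^7 Pa = 85.12 MPa
granite: 2663 kg/m³ × 9.81 m/s² × 16490 m = 4.308×10^8 Pa = 430.8 MPa
Total = 9.186 + 85.12 + 430.8 = 525.09 MPa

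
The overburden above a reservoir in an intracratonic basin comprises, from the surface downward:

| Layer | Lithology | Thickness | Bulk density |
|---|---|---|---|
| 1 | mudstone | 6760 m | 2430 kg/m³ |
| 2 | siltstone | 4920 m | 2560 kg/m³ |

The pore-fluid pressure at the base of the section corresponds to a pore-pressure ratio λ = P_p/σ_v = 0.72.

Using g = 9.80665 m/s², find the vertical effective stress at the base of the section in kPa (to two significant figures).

80000 kPa

Overburden (lithostatic) stress σ_v:
mudstone: 2430 kg/m³ × 9.80665 m/s² × 6760 m = 1.611×10^8 Pa = 161.1 MPa
siltstone: 2560 kg/m³ × 9.80665 m/s² × 4920 m = 1.235×10^8 Pa = 123.5 MPa
Total = 161.1 + 123.5 = 284.61 MPa
Pore pressure P_p = λ·σ_v = 0.72 × 284.6 MPa = 204.9 MPa
Effective stress σ' = σ_v − P_p = 284.6 − 204.9 = 79.690 MPa = 79690 kPa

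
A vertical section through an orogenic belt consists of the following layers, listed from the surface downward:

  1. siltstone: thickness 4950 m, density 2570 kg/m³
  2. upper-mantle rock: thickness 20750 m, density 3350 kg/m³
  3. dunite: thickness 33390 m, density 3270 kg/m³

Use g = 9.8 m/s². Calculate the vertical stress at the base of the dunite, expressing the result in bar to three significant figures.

siltstone: 2570 kg/m³ × 9.8 m/s² × 4950 m = 1.247×10^8 Pa = 1247 bar
upper-mantle rock: 3350 kg/m³ × 9.8 m/s² × 20750 m = 6.812×10^8 Pa = 6812 bar
dunite: 3270 kg/m³ × 9.8 m/s² × 33390 m = 1.070×10^9 Pa = 10700 bar
Total = 1247 + 6812 + 10700 = 18759 bar

18800 bar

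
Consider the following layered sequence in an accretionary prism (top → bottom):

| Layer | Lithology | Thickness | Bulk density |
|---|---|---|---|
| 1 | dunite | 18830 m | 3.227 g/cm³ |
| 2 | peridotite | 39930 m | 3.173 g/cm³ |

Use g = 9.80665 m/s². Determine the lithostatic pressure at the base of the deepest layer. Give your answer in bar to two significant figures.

dunite: 3227 kg/m³ × 9.80665 m/s² × 18830 m = 5.959×10^8 Pa = 5959 bar
peridotite: 3173 kg/m³ × 9.80665 m/s² × 39930 m = 1.242×10^9 Pa = 12425 bar
Total = 5959 + 12425 = 18384 bar

18000 bar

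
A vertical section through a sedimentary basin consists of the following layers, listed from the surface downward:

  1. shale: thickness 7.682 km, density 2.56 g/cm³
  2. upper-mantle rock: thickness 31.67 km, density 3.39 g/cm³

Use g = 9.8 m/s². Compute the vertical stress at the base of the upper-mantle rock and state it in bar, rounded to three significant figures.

12400 bar

shale: 2560 kg/m³ × 9.8 m/s² × 7682 m = 1.927×10^8 Pa = 1927 bar
upper-mantle rock: 3390 kg/m³ × 9.8 m/s² × 31670 m = 1.052×10^9 Pa = 10521 bar
Total = 1927 + 10521 = 12449 bar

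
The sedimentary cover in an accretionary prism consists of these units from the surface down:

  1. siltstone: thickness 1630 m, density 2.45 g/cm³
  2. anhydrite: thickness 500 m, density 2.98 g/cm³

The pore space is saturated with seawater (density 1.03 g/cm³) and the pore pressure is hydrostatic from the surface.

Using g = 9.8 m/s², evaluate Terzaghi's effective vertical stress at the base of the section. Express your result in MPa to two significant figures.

Overburden (lithostatic) stress σ_v:
siltstone: 2450 kg/m³ × 9.8 m/s² × 1630 m = 3.914×10^7 Pa = 39.14 MPa
anhydrite: 2980 kg/m³ × 9.8 m/s² × 500 m = 1.460×10^7 Pa = 14.60 MPa
Total = 39.14 + 14.60 = 53.738 MPa
Pore pressure P_p = 1030 kg/m³ × 9.8 m/s² × 2130 m = 2.150×10^7 Pa = 21.50 MPa
Effective stress σ' = σ_v − P_p = 53.74 − 21.50 = 32.238 MPa

32 MPa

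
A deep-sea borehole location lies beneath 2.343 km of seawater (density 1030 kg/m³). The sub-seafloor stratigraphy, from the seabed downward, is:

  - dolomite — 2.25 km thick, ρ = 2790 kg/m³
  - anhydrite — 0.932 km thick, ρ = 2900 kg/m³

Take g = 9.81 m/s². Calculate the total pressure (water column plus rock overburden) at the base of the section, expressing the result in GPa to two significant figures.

seawater: 1030 kg/m³ × 9.81 m/s² × 2343 m = 2.367×10^7 Pa = 0.02367 GPa
dolomite: 2790 kg/m³ × 9.81 m/s² × 2250 m = 6.158×10^7 Pa = 0.06158 GPa
anhydrite: 2900 kg/m³ × 9.81 m/s² × 932 m = 2.651×10^7 Pa = 0.02651 GPa
Total = 0.02367 + 0.06158 + 0.02651 = 0.11177 GPa

0.11 GPa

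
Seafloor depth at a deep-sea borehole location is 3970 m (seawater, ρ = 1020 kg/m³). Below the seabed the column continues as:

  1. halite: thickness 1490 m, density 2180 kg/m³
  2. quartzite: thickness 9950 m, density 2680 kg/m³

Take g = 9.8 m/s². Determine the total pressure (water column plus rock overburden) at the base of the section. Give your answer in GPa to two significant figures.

0.33 GPa

seawater: 1020 kg/m³ × 9.8 m/s² × 3970 m = 3.968×10^7 Pa = 0.03968 GPa
halite: 2180 kg/m³ × 9.8 m/s² × 1490 m = 3.183×10^7 Pa = 0.03183 GPa
quartzite: 2680 kg/m³ × 9.8 m/s² × 9950 m = 2.613×10^8 Pa = 0.2613 GPa
Total = 0.03968 + 0.03183 + 0.2613 = 0.33284 GPa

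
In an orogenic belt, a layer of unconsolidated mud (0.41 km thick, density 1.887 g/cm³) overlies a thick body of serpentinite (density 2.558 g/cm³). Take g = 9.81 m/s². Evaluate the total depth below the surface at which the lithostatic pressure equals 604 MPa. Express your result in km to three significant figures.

24.2 km

Pressure at base of upper layers: 1887×9.81×410 = 7.590×10^6 Pa = 7.590 MPa
Remaining pressure to be supplied by serpentinite: 6.040×10^8 − 7.590×10^6 = 5.964×10^8 Pa
Additional depth in serpentinite = 5.964×10^8 Pa / (2558 kg/m³ × 9.81 m/s²) = 23767 m
Total depth = 410 m + 23767 m = 24177 m
= 24.177 km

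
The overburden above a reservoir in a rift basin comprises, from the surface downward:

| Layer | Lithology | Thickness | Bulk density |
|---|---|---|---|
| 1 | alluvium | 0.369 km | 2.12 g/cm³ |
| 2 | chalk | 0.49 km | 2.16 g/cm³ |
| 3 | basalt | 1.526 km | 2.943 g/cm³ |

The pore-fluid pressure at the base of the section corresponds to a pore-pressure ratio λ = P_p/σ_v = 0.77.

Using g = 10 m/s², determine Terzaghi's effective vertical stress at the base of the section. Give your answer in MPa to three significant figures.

14.6 MPa

Overburden (lithostatic) stress σ_v:
alluvium: 2120 kg/m³ × 10 m/s² × 369 m = 7.823×10^6 Pa = 7.823 MPa
chalk: 2160 kg/m³ × 10 m/s² × 490 m = 1.058×10^7 Pa = 10.58 MPa
basalt: 2943 kg/m³ × 10 m/s² × 1526 m = 4.491×10^7 Pa = 44.91 MPa
Total = 7.823 + 10.58 + 44.91 = 63.317 MPa
Pore pressure P_p = λ·σ_v = 0.77 × 63.32 MPa = 48.75 MPa
Effective stress σ' = σ_v − P_p = 63.32 − 48.75 = 14.563 MPa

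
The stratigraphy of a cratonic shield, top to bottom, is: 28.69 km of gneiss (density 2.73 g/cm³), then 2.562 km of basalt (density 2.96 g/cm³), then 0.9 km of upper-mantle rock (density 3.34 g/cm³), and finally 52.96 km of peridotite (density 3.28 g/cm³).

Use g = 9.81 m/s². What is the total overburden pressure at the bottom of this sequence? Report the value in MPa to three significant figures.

gneiss: 2730 kg/m³ × 9.81 m/s² × 28690 m = 7.684×10^8 Pa = 768.4 MPa
basalt: 2960 kg/m³ × 9.81 m/s² × 2562 m = 7.439×10^7 Pa = 74.39 MPa
upper-mantle rock: 3340 kg/m³ × 9.81 m/s² × 900 m = 2.949×10^7 Pa = 29.49 MPa
peridotite: 3280 kg/m³ × 9.81 m/s² × 52960 m = 1.704×10^9 Pa = 1704 MPa
Total = 768.4 + 74.39 + 29.49 + 1704 = 2576.3 MPa

2580 MPa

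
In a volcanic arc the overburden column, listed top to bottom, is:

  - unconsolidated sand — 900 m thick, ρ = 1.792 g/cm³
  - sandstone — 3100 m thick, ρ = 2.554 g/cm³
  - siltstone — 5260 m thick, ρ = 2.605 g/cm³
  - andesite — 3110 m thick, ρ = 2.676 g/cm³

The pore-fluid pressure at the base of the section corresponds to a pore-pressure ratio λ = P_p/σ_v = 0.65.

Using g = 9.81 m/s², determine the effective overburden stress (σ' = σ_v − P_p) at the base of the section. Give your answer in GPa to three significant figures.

0.108 GPa

Overburden (lithostatic) stress σ_v:
unconsolidated sand: 1792 kg/m³ × 9.81 m/s² × 900 m = 1.582×10^7 Pa = 15.82 MPa
sandstone: 2554 kg/m³ × 9.81 m/s² × 3100 m = 7.767×10^7 Pa = 77.67 MPa
siltstone: 2605 kg/m³ × 9.81 m/s² × 5260 m = 1.344×10^8 Pa = 134.4 MPa
andesite: 2676 kg/m³ × 9.81 m/s² × 3110 m = 8.164×10^7 Pa = 81.64 MPa
Total = 15.82 + 77.67 + 134.4 + 81.64 = 309.55 MPa
Pore pressure P_p = λ·σ_v = 0.65 × 309.6 MPa = 201.2 MPa
Effective stress σ' = σ_v − P_p = 309.6 − 201.2 = 108.34 MPa = 0.10834 GPa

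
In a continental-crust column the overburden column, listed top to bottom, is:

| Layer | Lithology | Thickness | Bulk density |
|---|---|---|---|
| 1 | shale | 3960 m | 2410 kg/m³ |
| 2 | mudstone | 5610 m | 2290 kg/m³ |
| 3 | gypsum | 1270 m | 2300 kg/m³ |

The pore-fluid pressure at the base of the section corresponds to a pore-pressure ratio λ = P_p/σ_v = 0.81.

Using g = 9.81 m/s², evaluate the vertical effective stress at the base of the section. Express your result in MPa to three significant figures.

47.2 MPa

Overburden (lithostatic) stress σ_v:
shale: 2410 kg/m³ × 9.81 m/s² × 3960 m = 9.362×10^7 Pa = 93.62 MPa
mudstone: 2290 kg/m³ × 9.81 m/s² × 5610 m = 1.260×10^8 Pa = 126.0 MPa
gypsum: 2300 kg/m³ × 9.81 m/s² × 1270 m = 2.866×10^7 Pa = 28.66 MPa
Total = 93.62 + 126.0 + 28.66 = 248.31 MPa
Pore pressure P_p = λ·σ_v = 0.81 × 248.3 MPa = 201.1 MPa
Effective stress σ' = σ_v − P_p = 248.3 − 201.1 = 47.178 MPa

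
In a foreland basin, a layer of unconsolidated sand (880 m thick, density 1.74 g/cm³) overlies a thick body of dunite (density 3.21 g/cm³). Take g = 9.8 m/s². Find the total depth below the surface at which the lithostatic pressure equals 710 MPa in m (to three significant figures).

Pressure at base of upper layers: 1740×9.8×880 = 1.501×10^7 Pa = 15.01 MPa
Remaining pressure to be supplied by dunite: 7.100×10^8 − 1.501×10^7 = 6.950×10^8 Pa
Additional depth in dunite = 6.950×10^8 Pa / (3210 kg/m³ × 9.8 m/s²) = 22093 m
Total depth = 880 m + 22093 m = 22973 m

23000 m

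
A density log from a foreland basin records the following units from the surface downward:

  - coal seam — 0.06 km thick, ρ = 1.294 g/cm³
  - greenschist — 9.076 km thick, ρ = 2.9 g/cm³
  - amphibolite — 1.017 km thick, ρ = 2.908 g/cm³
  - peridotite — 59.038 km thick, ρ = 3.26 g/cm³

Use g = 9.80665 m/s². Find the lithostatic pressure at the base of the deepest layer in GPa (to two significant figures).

coal seam: 1294 kg/m³ × 9.80665 m/s² × 60 m = 7.614×10^5 Pa = 7.614×10^-4 GPa
greenschist: 2900 kg/m³ × 9.80665 m/s² × 9076 m = 2.581×10^8 Pa = 0.2581 GPa
amphibolite: 2908 kg/m³ × 9.80665 m/s² × 1017 m = 2.900×10^7 Pa = 0.02900 GPa
peridotite: 3260 kg/m³ × 9.80665 m/s² × 59038 m = 1.887×10^9 Pa = 1.887 GPa
Total = 7.614×10^-4 + 0.2581 + 0.02900 + 1.887 = 2.1753 GPa

2.2 GPa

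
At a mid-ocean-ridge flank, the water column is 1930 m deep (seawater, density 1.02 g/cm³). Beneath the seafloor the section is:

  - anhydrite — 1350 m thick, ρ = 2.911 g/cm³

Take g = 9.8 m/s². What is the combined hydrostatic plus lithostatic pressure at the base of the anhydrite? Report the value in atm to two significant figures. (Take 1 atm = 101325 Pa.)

seawater: 1020 kg/m³ × 9.8 m/s² × 1930 m = 1.929×10^7 Pa = 190.4 atm
anhydrite: 2911 kg/m³ × 9.8 m/s² × 1350 m = 3.851×10^7 Pa = 380.1 atm
Total = 190.4 + 380.1 = 570.49 atm

570 atm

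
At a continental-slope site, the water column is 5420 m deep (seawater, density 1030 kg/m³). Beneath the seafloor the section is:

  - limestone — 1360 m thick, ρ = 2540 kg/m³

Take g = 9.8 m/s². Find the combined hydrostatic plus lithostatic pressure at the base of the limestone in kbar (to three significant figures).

0.886 kbar

seawater: 1030 kg/m³ × 9.8 m/s² × 5420 m = 5.471×10^7 Pa = 0.5471 kbar
limestone: 2540 kg/m³ × 9.8 m/s² × 1360 m = 3.385×10^7 Pa = 0.3385 kbar
Total = 0.5471 + 0.3385 = 0.88563 kbar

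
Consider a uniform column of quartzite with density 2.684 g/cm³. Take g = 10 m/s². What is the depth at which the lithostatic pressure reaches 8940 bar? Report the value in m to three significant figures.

h = P/(ρg) = 8940 bar / (2684 kg/m³ × 10 m/s²) = 8.940×10^8 Pa / 26840 Pa/m = 33308 m

33300 m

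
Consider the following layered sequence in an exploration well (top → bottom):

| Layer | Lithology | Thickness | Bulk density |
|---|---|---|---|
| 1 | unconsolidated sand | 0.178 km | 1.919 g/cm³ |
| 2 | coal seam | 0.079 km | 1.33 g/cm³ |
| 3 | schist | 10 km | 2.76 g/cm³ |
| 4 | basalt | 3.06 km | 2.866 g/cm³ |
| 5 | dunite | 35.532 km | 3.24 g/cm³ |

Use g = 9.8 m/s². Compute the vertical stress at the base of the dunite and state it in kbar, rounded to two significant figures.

unconsolidated sand: 1919 kg/m³ × 9.8 m/s² × 178 m = 3.348×10^6 Pa = 0.03348 kbar
coal seam: 1330 kg/m³ × 9.8 m/s² × 79 m = 1.030×10^6 Pa = 0.01030 kbar
schist: 2760 kg/m³ × 9.8 m/s² × 10000 m = 2.705×10^8 Pa = 2.705 kbar
basalt: 2866 kg/m³ × 9.8 m/s² × 3060 m = 8.595×10^7 Pa = 0.8595 kbar
dunite: 3240 kg/m³ × 9.8 m/s² × 35532 m = 1.128×10^9 Pa = 11.28 kbar
Total = 0.03348 + 0.01030 + 2.705 + 0.8595 + 11.28 = 14.890 kbar

15 kbar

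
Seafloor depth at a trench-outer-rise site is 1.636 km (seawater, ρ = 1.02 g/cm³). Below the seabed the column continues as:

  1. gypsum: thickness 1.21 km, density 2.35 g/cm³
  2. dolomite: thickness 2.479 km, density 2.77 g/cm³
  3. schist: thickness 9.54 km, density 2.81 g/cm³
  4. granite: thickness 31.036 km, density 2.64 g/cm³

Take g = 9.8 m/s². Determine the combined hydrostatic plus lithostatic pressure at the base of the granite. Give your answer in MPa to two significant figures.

seawater: 1020 kg/m³ × 9.8 m/s² × 1636 m = 1.635×10^7 Pa = 16.35 MPa
gypsum: 2350 kg/m³ × 9.8 m/s² × 1210 m = 2.787×10^7 Pa = 27.87 MPa
dolomite: 2770 kg/m³ × 9.8 m/s² × 2479 m = 6.729×10^7 Pa = 67.29 MPa
schist: 2810 kg/m³ × 9.8 m/s² × 9540 m = 2.627×10^8 Pa = 262.7 MPa
granite: 2640 kg/m³ × 9.8 m/s² × 31036 m = 8.030×10^8 Pa = 803.0 MPa
Total = 16.35 + 27.87 + 67.29 + 262.7 + 803.0 = 1177.2 MPa

1200 MPa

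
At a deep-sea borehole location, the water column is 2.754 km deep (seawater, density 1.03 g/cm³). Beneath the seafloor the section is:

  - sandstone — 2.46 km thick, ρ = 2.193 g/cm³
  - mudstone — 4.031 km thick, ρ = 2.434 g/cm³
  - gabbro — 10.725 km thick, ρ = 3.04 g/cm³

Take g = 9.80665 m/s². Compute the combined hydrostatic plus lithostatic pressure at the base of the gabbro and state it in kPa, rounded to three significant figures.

seawater: 1030 kg/m³ × 9.80665 m/s² × 2754 m = 2.782×10^7 Pa = 27818 kPa
sandstone: 2193 kg/m³ × 9.80665 m/s² × 2460 m = 5.290×10^7 Pa = 52905 kPa
mudstone: 2434 kg/m³ × 9.80665 m/s² × 4031 m = 9.622×10^7 Pa = 96217 kPa
gabbro: 3040 kg/m³ × 9.80665 m/s² × 10725 m = 3.197×10^8 Pa = 3.197×10^5 kPa
Total = 27818 + 52905 + 96217 + 3.197×10^5 = 4.9668×10^5 kPa

497000 kPa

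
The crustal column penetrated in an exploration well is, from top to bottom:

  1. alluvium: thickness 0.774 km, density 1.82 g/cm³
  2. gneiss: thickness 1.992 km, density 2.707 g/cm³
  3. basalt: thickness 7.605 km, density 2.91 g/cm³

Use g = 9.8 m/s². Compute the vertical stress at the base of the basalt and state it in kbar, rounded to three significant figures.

2.84 kbar

alluvium: 1820 kg/m³ × 9.8 m/s² × 774 m = 1.381×10^7 Pa = 0.1381 kbar
gneiss: 2707 kg/m³ × 9.8 m/s² × 1992 m = 5.284×10^7 Pa = 0.5284 kbar
basalt: 2910 kg/m³ × 9.8 m/s² × 7605 m = 2.169×10^8 Pa = 2.169 kbar
Total = 0.1381 + 0.5284 + 2.169 = 2.8353 kbar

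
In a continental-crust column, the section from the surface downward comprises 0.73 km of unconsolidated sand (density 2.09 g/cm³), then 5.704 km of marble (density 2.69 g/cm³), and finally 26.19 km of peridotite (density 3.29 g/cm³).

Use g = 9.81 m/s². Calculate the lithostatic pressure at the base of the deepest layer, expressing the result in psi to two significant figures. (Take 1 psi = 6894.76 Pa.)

unconsolidated sand: 2090 kg/m³ × 9.81 m/s² × 730 m = 1.497×10^7 Pa = 2171 psi
marble: 2690 kg/m³ × 9.81 m/s² × 5704 m = 1.505×10^8 Pa = 21831 psi
peridotite: 3290 kg/m³ × 9.81 m/s² × 26190 m = 8.453×10^8 Pa = 1.226×10^5 psi
Total = 2171 + 21831 + 1.226×10^5 = 1.4660×10^5 psi

150000 psi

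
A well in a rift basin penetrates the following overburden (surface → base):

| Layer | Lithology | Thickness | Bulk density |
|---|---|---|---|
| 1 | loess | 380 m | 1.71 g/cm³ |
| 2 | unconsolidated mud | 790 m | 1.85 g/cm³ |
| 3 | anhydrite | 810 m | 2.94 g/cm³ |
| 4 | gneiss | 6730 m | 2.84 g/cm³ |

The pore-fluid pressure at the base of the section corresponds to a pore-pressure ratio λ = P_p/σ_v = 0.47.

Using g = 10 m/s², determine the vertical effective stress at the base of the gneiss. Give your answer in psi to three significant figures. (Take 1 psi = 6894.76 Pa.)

Overburden (lithostatic) stress σ_v:
loess: 1710 kg/m³ × 10 m/s² × 380 m = 6.498×10^6 Pa = 6.498 MPa
unconsolidated mud: 1850 kg/m³ × 10 m/s² × 790 m = 1.462×10^7 Pa = 14.62 MPa
anhydrite: 2940 kg/m³ × 10 m/s² × 810 m = 2.381×10^7 Pa = 23.81 MPa
gneiss: 2840 kg/m³ × 10 m/s² × 6730 m = 1.911×10^8 Pa = 191.1 MPa
Total = 6.498 + 14.62 + 23.81 + 191.1 = 236.06 MPa
Pore pressure P_p = λ·σ_v = 0.47 × 236.1 MPa = 110.9 MPa
Effective stress σ' = σ_v − P_p = 236.1 − 110.9 = 125.11 MPa = 18146 psi

18100 psi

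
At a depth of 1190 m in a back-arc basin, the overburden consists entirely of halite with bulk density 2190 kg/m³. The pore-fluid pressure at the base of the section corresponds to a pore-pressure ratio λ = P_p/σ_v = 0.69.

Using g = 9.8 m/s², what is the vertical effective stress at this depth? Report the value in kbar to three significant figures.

0.0792 kbar

Overburden (lithostatic) stress σ_v:
halite: 2190 kg/m³ × 9.8 m/s² × 1190 m = 2.554×10^7 Pa = 25.54 MPa
Pore pressure P_p = λ·σ_v = 0.69 × 25.54 MPa = 17.62 MPa
Effective stress σ' = σ_v − P_p = 25.54 − 17.62 = 7.9173 MPa = 0.079173 kbar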